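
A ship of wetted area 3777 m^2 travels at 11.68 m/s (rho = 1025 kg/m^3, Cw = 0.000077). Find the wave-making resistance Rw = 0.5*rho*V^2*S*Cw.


Formula: Rw = 0.5 * rho * V^2 * S * Cw
Step 1 — V^2 = 11.68^2 = 136.4224
Step 2 — 0.5 * rho * V^2 = 0.5 * 1025 * 136.4224 = 69916.48
Step 3 — Rw = 69916.48 * 3777 * 0.000077 ≈ 20334 N (5 s.f.)

20334 N


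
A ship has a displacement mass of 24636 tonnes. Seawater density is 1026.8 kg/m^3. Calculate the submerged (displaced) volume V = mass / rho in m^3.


Formula: V = mass / rho
Step 1 — convert tonnes to kg: 24636 t * 1000 = 24636000 kg
Step 2 — V = 24636000 / 1026.8 ≈ 23993 m^3 (5 s.f.)

23993 m^3


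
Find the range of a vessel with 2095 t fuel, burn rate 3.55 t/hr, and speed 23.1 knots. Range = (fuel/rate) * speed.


Formula: endurance = fuel / rate; range = endurance * speed
Step 1 — endurance = 2095 / 3.55 = 590.1408 hours
Step 2 — range = 590.1408 * 23.1 ≈ 13632 nautical miles (5 s.f.)

13632 NM


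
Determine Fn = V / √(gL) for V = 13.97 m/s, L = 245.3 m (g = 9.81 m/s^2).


Formula: Fn = V / sqrt(g * L)
Step 1 — g * L = 9.81 * 245.3 = 2406.393
Step 2 — sqrt(g * L) = sqrt(2406.393) = 49.055
Step 3 — Fn = 13.97 / 49.055 ≈ 0.28478 (5 s.f.)

0.28478


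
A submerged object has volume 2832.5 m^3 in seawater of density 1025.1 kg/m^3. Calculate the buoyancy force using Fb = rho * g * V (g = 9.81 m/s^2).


Formula: Fb = rho * g * V
Substituting: Fb = 1025.1 * 9.81 * 2832.5
Intermediate: 1025.1 * 9.81 = 10056.231
Result: Fb = 10056.231 * 2832.5 ≈ 28484000 N (5 s.f.)

28484000 N


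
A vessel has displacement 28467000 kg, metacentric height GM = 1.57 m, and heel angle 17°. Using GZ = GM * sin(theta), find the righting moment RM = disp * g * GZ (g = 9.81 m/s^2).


Formula: GZ = GM * sin(theta); RM = disp * g * GZ
Step 1 — GZ = 1.57 * sin(17°) = 1.57 * 0.292372 = 0.459024 m
Step 2 — RM = 28467000 * 9.81 * 0.459024 ≈ 128190000 N·m (5 s.f.)

128190000 N·m


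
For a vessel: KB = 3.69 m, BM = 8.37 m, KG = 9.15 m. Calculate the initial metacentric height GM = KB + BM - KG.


Formula: GM = KB + BM - KG
Step 1 — KM = KB + BM = 3.69 + 8.37 = 12.06 m
Step 2 — GM = KM - KG = 12.06 - 9.15 = 2.91 m

2.91 m


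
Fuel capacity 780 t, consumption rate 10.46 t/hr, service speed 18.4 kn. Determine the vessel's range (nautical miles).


Formula: endurance = fuel / rate; range = endurance * speed
Step 1 — endurance = 780 / 10.46 = 74.5698 hours
Step 2 — range = 74.5698 * 18.4 ≈ 1372.1 nautical miles (5 s.f.)

1372.1 NM


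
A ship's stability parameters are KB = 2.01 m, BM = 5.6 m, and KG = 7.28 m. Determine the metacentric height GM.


Formula: GM = KB + BM - KG
Step 1 — KM = KB + BM = 2.01 + 5.6 = 7.61 m
Step 2 — GM = KM - KG = 7.61 - 7.28 = 0.33 m

0.33 m


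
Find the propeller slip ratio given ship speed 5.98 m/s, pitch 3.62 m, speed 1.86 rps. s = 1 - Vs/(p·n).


Formula: s = 1 - Vs / (p * n)
Step 1 — p * n = 3.62 * 1.86 = 6.7332
Step 2 — Vs / (p*n) = 5.98 / 6.7332 = 0.888136 (6 d.p.)
Step 3 — s = 1 - 0.888136 = 0.111864

0.111864


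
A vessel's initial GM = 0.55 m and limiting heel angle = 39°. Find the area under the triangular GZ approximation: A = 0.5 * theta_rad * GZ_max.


Formula: GZ_max = GM * sin(theta); Area = 0.5 * theta_rad * GZ_max
Step 1 — GZ_max = 0.55 * sin(39°) = 0.55 * 0.62932 = 0.346126 m
Step 2 — theta_rad = 39 * pi/180 = 0.680678 rad
Step 3 — Area = 0.5 * 0.680678 * 0.346126 ≈ 0.11780 m·rad (5 s.f.)

0.11780 m·rad


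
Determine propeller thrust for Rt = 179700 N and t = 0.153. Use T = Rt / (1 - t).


Formula: T = Rt / (1 - t)
Step 1 — (1 - t) = 1 - 0.153 = 0.847
Step 2 — T = 179700 / 0.847 ≈ 212160 N (5 s.f.)

212160 N


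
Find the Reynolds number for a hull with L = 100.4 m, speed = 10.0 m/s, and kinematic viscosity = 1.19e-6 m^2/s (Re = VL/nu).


Formula: Re = V * L / nu
Step 1 — V * L = 10.0 * 100.4 = 1004.0 m^2/s
Step 2 — Re = 1004.0 / 1.19e-6 = 8.44e+08

8.44e+08


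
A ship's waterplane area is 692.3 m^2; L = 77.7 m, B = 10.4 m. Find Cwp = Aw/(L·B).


Formula: Cwp = Aw / (L * B)
Step 1 — L * B = 77.7 * 10.4 = 808.08 m^2
Step 2 — Cwp = 692.3 / 808.08 ≈ 0.85672 (5 s.f.)

0.85672


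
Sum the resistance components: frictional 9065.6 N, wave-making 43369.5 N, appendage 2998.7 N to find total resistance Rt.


Formula: Rt = Rf + Rw + Ra
Substituting: Rt = 9065.6 + 43369.5 + 2998.7
Result: Rt = 55433.8 N

55433.8 N


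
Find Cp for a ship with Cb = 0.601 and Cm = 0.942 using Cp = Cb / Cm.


Formula: Cp = Cb / Cm
Substituting: Cp = 0.601 / 0.942
Result: Cp ≈ 0.63800 (5 s.f.)

0.63800


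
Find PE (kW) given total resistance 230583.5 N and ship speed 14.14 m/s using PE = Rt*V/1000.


Formula: PE = Rt * V / 1000 (kW)
Step 1 — PE (W) = 230583.5 * 14.14 = 3260450.69 W
Step 2 — PE (kW) = 3260450.69 / 1000 ≈ 3260.5 kW (5 s.f.)

3260.5 kW


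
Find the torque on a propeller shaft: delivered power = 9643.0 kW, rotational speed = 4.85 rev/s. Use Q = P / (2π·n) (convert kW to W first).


Formula: Q = P_W / (2 * pi * n)
Step 1 — P_W = 9643.0 kW * 1000 = 9643000.0 W
Step 2 — 2 * pi * n = 2 * pi * 4.85 = 30.473449
Step 3 — Q = 9643000.0 / 30.473449 ≈ 316440 N·m (5 s.f.)

316440 N·m


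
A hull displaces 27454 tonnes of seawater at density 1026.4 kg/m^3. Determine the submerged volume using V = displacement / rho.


Formula: V = mass / rho
Step 1 — convert tonnes to kg: 27454 t * 1000 = 27454000 kg
Step 2 — V = 27454000 / 1026.4 ≈ 26748 m^3 (5 s.f.)

26748 m^3


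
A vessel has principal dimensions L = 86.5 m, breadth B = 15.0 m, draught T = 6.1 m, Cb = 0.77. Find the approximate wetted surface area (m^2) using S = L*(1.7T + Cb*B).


Formula: S = 1.7*L*T + V/T with V = Cb*L*B*T, i.e. S = L * (1.7*T + Cb*B)
Step 1 — 1.7*T = 1.7 * 6.1 = 10.37 m
Step 2 — Cb*B = 0.77 * 15.0 = 11.55 m
Step 3 — 1.7*T + Cb*B = 10.37 + 11.55 = 21.92 m
Step 4 — S = 86.5 * 21.92 ≈ 1896.1 m^2 (5 s.f.)

1896.1 m^2


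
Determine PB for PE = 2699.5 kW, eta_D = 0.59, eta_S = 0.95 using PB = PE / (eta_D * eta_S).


Formula: PB = PE / (eta_D * eta_S)
Step 1 — combined efficiency = eta_D * eta_S = 0.59 * 0.95 = 0.5605
Step 2 — PB = 2699.5 / 0.5605 ≈ 4816.2 kW (5 s.f.)

4816.2 kW


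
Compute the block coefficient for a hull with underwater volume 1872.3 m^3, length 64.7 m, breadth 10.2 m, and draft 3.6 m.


Formula: Cb = V / (L * B * T)
Step 1 — L * B * T = 64.7 * 10.2 * 3.6 = 2375.784 m^3
Step 2 — Cb = 1872.3 / 2375.784 ≈ 0.78808 (5 s.f.)

0.78808


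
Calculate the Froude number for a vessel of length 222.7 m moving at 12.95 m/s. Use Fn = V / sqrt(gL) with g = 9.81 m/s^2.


Formula: Fn = V / sqrt(g * L)
Step 1 — g * L = 9.81 * 222.7 = 2184.687
Step 2 — sqrt(g * L) = sqrt(2184.687) = 46.740635
Step 3 — Fn = 12.95 / 46.740635 ≈ 0.27706 (5 s.f.)

0.27706


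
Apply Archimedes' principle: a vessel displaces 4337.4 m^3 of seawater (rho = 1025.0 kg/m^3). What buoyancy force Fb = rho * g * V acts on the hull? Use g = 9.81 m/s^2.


Formula: Fb = rho * g * V
Substituting: Fb = 1025.0 * 9.81 * 4337.4
Intermediate: 1025.0 * 9.81 = 10055.25
Result: Fb = 10055.25 * 4337.4 ≈ 43614000 N (5 s.f.)

43614000 N


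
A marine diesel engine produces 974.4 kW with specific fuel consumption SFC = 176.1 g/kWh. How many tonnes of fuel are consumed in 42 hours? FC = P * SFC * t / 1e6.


Formula: FC (tonnes) = P * SFC * t / 1,000,000
Step 1 — P * SFC * t = 974.4 * 176.1 * 42 = 7206857.28 g
Step 2 — FC (tonnes) = 7206857.28 / 1,000,000 ≈ 7.2069 tonnes (5 s.f.)

7.2069 tonnes


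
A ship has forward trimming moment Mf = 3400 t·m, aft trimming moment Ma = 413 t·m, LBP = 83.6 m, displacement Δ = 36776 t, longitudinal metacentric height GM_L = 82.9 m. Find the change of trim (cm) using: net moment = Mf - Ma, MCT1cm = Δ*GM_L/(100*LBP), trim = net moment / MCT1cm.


Formula: net trimming moment = Mf - Ma; MCT1cm = Δ*GM_L/(100*LBP); trim = net moment / MCT1cm
Step 1 — net trimming moment = 3400 - 413 = 2987 t·m
Step 2 — MCT1cm = 36776 * 82.9 / (100 * 83.6) = 364.6807 t·m/cm
Step 3 — trim = 2987 / 364.6807 ≈ 8.1907 cm (5 s.f.)

8.1907 cm


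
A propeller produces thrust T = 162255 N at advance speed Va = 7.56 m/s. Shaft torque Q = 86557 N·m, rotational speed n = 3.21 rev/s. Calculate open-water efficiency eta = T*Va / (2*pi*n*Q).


Formula: eta = T * Va / (2 * pi * n * Q)
Step 1 — numerator = T * Va = 162255 * 7.56 = 1226647.8
Step 2 — 2 * pi * n = 2 * pi * 3.21 = 20.169025
Step 3 — denominator = 20.169025 * 86557 = 1745770.3
Step 4 — eta = 1226647.8 / 1745770.3 ≈ 0.70264 (5 s.f.)

0.70264


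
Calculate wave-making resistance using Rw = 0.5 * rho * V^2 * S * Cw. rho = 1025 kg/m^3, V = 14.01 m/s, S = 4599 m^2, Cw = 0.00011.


Formula: Rw = 0.5 * rho * V^2 * S * Cw
Step 1 — V^2 = 14.01^2 = 196.2801
Step 2 — 0.5 * rho * V^2 = 0.5 * 1025 * 196.2801 = 100593.55125
Step 3 — Rw = 100593.55125 * 4599 * 0.00011 ≈ 50889 N (5 s.f.)

50889 N


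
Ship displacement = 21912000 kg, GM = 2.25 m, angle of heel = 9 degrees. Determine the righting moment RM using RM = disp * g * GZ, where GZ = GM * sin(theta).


Formula: GZ = GM * sin(theta); RM = disp * g * GZ
Step 1 — GZ = 2.25 * sin(9°) = 2.25 * 0.156434 = 0.351976 m
Step 2 — RM = 21912000 * 9.81 * 0.351976 ≈ 75660000 N·m (5 s.f.)

75660000 N·m


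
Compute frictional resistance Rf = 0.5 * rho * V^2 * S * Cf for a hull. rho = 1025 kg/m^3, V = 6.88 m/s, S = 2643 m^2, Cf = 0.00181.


Formula: Rf = 0.5 * rho * V^2 * S * Cf
Step 1 — V^2 = 6.88^2 = 47.3344
Step 2 — 0.5 * rho * V^2 = 0.5 * 1025 * 47.3344 = 24258.88
Step 3 — Rf = 24258.88 * 2643 * 0.00181 ≈ 116050 N (5 s.f.)

116050 N


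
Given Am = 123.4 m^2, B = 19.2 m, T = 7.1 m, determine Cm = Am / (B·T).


Formula: Cm = Am / (B * T)
Step 1 — B * T = 19.2 * 7.1 = 136.32 m^2
Step 2 — Cm = 123.4 / 136.32 ≈ 0.90522 (5 s.f.)

0.90522


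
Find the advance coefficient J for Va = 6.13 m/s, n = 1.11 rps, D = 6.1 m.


Formula: J = Va / (n * D)
Step 1 — n * D = 1.11 * 6.1 = 6.771
Step 2 — J = 6.13 / 6.771 ≈ 0.90533 (5 s.f.)

0.90533


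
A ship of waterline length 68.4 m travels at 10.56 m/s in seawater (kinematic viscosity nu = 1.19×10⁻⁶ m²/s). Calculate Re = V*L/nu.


Formula: Re = V * L / nu
Step 1 — V * L = 10.56 * 68.4 = 722.304 m^2/s
Step 2 — Re = 722.304 / 1.19e-6 = 6.07e+08

6.07e+08


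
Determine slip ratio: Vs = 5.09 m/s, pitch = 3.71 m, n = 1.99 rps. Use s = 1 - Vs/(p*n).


Formula: s = 1 - Vs / (p * n)
Step 1 — p * n = 3.71 * 1.99 = 7.3829
Step 2 — Vs / (p*n) = 5.09 / 7.3829 = 0.689431 (6 d.p.)
Step 3 — s = 1 - 0.689431 = 0.310569

0.310569


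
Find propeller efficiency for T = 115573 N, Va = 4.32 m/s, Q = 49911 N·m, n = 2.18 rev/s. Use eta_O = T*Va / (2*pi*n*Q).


Formula: eta = T * Va / (2 * pi * n * Q)
Step 1 — numerator = T * Va = 115573 * 4.32 = 499275.36
Step 2 — 2 * pi * n = 2 * pi * 2.18 = 13.697344
Step 3 — denominator = 13.697344 * 49911 = 683648.14
Step 4 — eta = 499275.36 / 683648.14 ≈ 0.73031 (5 s.f.)

0.73031


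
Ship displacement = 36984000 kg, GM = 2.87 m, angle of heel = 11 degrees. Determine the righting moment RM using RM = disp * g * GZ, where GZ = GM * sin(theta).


Formula: GZ = GM * sin(theta); RM = disp * g * GZ
Step 1 — GZ = 2.87 * sin(11°) = 2.87 * 0.190809 = 0.547622 m
Step 2 — RM = 36984000 * 9.81 * 0.547622 ≈ 198680000 N·m (5 s.f.)

198680000 N·m


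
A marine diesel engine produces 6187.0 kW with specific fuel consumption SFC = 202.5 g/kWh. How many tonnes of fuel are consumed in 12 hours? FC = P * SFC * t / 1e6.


Formula: FC (tonnes) = P * SFC * t / 1,000,000
Step 1 — P * SFC * t = 6187.0 * 202.5 * 12 = 15034410.0 g
Step 2 — FC (tonnes) = 15034410.0 / 1,000,000 ≈ 15.034 tonnes (5 s.f.)

15.034 tonnes


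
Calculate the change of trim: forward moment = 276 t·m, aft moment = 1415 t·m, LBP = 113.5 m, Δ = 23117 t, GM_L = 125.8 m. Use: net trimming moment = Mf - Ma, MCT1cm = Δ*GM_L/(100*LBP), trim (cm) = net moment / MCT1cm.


Formula: net trimming moment = Mf - Ma; MCT1cm = Δ*GM_L/(100*LBP); trim = net moment / MCT1cm
Step 1 — net trimming moment = 276 - 1415 = -1139 t·m
Step 2 — MCT1cm = 23117 * 125.8 / (100 * 113.5) = 256.2219 t·m/cm
Step 3 — trim = -1139 / 256.2219 ≈ -4.4454 cm (5 s.f.)

-4.4454 cm


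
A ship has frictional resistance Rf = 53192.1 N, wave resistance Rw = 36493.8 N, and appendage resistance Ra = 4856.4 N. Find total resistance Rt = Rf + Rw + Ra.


Formula: Rt = Rf + Rw + Ra
Substituting: Rt = 53192.1 + 36493.8 + 4856.4
Result: Rt = 94542.3 N

94542.3 N


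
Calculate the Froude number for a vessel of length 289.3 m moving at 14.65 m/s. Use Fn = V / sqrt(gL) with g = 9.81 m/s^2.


Formula: Fn = V / sqrt(g * L)
Step 1 — g * L = 9.81 * 289.3 = 2838.033
Step 2 — sqrt(g * L) = sqrt(2838.033) = 53.273192
Step 3 — Fn = 14.65 / 53.273192 ≈ 0.27500 (5 s.f.)

0.27500


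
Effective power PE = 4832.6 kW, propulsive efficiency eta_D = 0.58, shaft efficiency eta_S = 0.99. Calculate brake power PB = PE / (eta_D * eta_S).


Formula: PB = PE / (eta_D * eta_S)
Step 1 — combined efficiency = eta_D * eta_S = 0.58 * 0.99 = 0.5742
Step 2 — PB = 4832.6 / 0.5742 ≈ 8416.2 kW (5 s.f.)

8416.2 kW


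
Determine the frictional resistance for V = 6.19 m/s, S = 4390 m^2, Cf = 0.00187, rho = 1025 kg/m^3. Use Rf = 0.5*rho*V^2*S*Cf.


Formula: Rf = 0.5 * rho * V^2 * S * Cf
Step 1 — V^2 = 6.19^2 = 38.3161
Step 2 — 0.5 * rho * V^2 = 0.5 * 1025 * 38.3161 = 19637.00125
Step 3 — Rf = 19637.00125 * 4390 * 0.00187 ≈ 161210 N (5 s.f.)

161210 N


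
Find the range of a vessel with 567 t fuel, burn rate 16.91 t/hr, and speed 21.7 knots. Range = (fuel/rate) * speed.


Formula: endurance = fuel / rate; range = endurance * speed
Step 1 — endurance = 567 / 16.91 = 33.5305 hours
Step 2 — range = 33.5305 * 21.7 ≈ 727.61 nautical miles (5 s.f.)

727.61 NM


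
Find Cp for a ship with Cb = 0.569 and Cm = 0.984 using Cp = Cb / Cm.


Formula: Cp = Cb / Cm
Substituting: Cp = 0.569 / 0.984
Result: Cp ≈ 0.57825 (5 s.f.)

0.57825


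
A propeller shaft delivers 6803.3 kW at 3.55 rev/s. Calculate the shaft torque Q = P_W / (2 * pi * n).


Formula: Q = P_W / (2 * pi * n)
Step 1 — P_W = 6803.3 kW * 1000 = 6803300.0 W
Step 2 — 2 * pi * n = 2 * pi * 3.55 = 22.305308
Step 3 — Q = 6803300.0 / 22.305308 ≈ 305010 N·m (5 s.f.)

305010 N·m


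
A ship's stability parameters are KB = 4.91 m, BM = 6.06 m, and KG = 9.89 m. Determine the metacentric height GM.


Formula: GM = KB + BM - KG
Step 1 — KM = KB + BM = 4.91 + 6.06 = 10.97 m
Step 2 — GM = KM - KG = 10.97 - 9.89 = 1.08 m

1.08 m


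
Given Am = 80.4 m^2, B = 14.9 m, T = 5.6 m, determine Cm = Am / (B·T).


Formula: Cm = Am / (B * T)
Step 1 — B * T = 14.9 * 5.6 = 83.44 m^2
Step 2 — Cm = 80.4 / 83.44 ≈ 0.96357 (5 s.f.)

0.96357


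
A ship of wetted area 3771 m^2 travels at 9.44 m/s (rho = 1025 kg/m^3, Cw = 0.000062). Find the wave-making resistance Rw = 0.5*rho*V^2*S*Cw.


Formula: Rw = 0.5 * rho * V^2 * S * Cw
Step 1 — V^2 = 9.44^2 = 89.1136
Step 2 — 0.5 * rho * V^2 = 0.5 * 1025 * 89.1136 = 45670.72
Step 3 — Rw = 45670.72 * 3771 * 0.000062 ≈ 10678 N (5 s.f.)

10678 N


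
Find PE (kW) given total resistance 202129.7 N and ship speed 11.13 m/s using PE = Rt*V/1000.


Formula: PE = Rt * V / 1000 (kW)
Step 1 — PE (W) = 202129.7 * 11.13 = 2249703.561 W
Step 2 — PE (kW) = 2249703.561 / 1000 ≈ 2249.7 kW (5 s.f.)

2249.7 kW


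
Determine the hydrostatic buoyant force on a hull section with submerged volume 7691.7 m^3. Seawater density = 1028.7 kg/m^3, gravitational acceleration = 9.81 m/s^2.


Formula: Fb = rho * g * V
Substituting: Fb = 1028.7 * 9.81 * 7691.7
Intermediate: 1028.7 * 9.81 = 10091.547
Result: Fb = 10091.547 * 7691.7 ≈ 77621000 N (5 s.f.)

77621000 N


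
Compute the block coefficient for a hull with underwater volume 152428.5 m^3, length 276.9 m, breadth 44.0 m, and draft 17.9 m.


Formula: Cb = V / (L * B * T)
Step 1 — L * B * T = 276.9 * 44.0 * 17.9 = 218086.44 m^3
Step 2 — Cb = 152428.5 / 218086.44 ≈ 0.69894 (5 s.f.)

0.69894


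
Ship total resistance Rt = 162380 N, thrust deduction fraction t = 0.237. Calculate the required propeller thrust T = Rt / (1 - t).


Formula: T = Rt / (1 - t)
Step 1 — (1 - t) = 1 - 0.237 = 0.763
Step 2 — T = 162380 / 0.763 ≈ 212820 N (5 s.f.)

212820 N


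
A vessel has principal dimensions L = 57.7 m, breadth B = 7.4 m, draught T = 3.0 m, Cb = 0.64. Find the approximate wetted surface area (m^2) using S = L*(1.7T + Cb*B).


Formula: S = 1.7*L*T + V/T with V = Cb*L*B*T, i.e. S = L * (1.7*T + Cb*B)
Step 1 — 1.7*T = 1.7 * 3.0 = 5.1 m
Step 2 — Cb*B = 0.64 * 7.4 = 4.736 m
Step 3 — 1.7*T + Cb*B = 5.1 + 4.736 = 9.836 m
Step 4 — S = 57.7 * 9.836 ≈ 567.54 m^2 (5 s.f.)

567.54 m^2


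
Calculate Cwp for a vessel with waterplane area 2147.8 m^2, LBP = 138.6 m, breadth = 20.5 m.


Formula: Cwp = Aw / (L * B)
Step 1 — L * B = 138.6 * 20.5 = 2841.3 m^2
Step 2 — Cwp = 2147.8 / 2841.3 ≈ 0.75592 (5 s.f.)

0.75592


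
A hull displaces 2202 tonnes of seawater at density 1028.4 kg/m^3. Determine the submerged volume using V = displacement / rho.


Formula: V = mass / rho
Step 1 — convert tonnes to kg: 2202 t * 1000 = 2202000 kg
Step 2 — V = 2202000 / 1028.4 ≈ 2141.2 m^3 (5 s.f.)

2141.2 m^3


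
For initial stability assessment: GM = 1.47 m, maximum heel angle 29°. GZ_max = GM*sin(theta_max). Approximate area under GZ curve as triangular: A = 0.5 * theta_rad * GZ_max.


Formula: GZ_max = GM * sin(theta); Area = 0.5 * theta_rad * GZ_max
Step 1 — GZ_max = 1.47 * sin(29°) = 1.47 * 0.48481 = 0.712671 m
Step 2 — theta_rad = 29 * pi/180 = 0.506145 rad
Step 3 — Area = 0.5 * 0.506145 * 0.712671 ≈ 0.18036 m·rad (5 s.f.)

0.18036 m·rad


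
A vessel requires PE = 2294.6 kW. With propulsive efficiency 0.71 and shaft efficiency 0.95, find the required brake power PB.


Formula: PB = PE / (eta_D * eta_S)
Step 1 — combined efficiency = eta_D * eta_S = 0.71 * 0.95 = 0.6745
Step 2 — PB = 2294.6 / 0.6745 ≈ 3401.9 kW (5 s.f.)

3401.9 kW


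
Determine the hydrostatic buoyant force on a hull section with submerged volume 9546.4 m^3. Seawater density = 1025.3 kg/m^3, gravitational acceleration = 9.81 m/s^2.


Formula: Fb = rho * g * V
Substituting: Fb = 1025.3 * 9.81 * 9546.4
Intermediate: 1025.3 * 9.81 = 10058.193
Result: Fb = 10058.193 * 9546.4 ≈ 96020000 N (5 s.f.)

96020000 N


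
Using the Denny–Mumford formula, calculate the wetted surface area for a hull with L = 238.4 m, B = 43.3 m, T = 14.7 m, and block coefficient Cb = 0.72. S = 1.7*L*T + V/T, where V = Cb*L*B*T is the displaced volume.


Formula: S = 1.7*L*T + V/T with V = Cb*L*B*T, i.e. S = L * (1.7*T + Cb*B)
Step 1 — 1.7*T = 1.7 * 14.7 = 24.99 m
Step 2 — Cb*B = 0.72 * 43.3 = 31.176 m
Step 3 — 1.7*T + Cb*B = 24.99 + 31.176 = 56.166 m
Step 4 — S = 238.4 * 56.166 ≈ 13390 m^2 (5 s.f.)

13390 m^2


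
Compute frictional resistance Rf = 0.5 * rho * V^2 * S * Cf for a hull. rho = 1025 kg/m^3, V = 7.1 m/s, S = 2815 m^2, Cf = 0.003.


Formula: Rf = 0.5 * rho * V^2 * S * Cf
Step 1 — V^2 = 7.1^2 = 50.41
Step 2 — 0.5 * rho * V^2 = 0.5 * 1025 * 50.41 = 25835.125
Step 3 — Rf = 25835.125 * 2815 * 0.003 ≈ 218180 N (5 s.f.)

218180 N


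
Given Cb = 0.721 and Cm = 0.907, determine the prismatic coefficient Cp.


Formula: Cp = Cb / Cm
Substituting: Cp = 0.721 / 0.907
Result: Cp ≈ 0.79493 (5 s.f.)

0.79493


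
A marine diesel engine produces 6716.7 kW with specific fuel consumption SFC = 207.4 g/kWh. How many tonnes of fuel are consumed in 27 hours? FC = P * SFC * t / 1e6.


Formula: FC (tonnes) = P * SFC * t / 1,000,000
Step 1 — P * SFC * t = 6716.7 * 207.4 * 27 = 37612176.66 g
Step 2 — FC (tonnes) = 37612176.66 / 1,000,000 ≈ 37.612 tonnes (5 s.f.)

37.612 tonnes


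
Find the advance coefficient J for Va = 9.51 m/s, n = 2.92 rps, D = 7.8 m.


Formula: J = Va / (n * D)
Step 1 — n * D = 2.92 * 7.8 = 22.776
Step 2 — J = 9.51 / 22.776 ≈ 0.41754 (5 s.f.)

0.41754


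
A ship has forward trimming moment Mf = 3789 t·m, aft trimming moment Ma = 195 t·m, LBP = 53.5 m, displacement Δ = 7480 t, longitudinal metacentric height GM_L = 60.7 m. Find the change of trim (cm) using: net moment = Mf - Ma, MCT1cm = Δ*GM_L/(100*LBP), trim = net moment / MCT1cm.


Formula: net trimming moment = Mf - Ma; MCT1cm = Δ*GM_L/(100*LBP); trim = net moment / MCT1cm
Step 1 — net trimming moment = 3789 - 195 = 3594 t·m
Step 2 — MCT1cm = 7480 * 60.7 / (100 * 53.5) = 84.8665 t·m/cm
Step 3 — trim = 3594 / 84.8665 ≈ 42.349 cm (5 s.f.)

42.349 cm


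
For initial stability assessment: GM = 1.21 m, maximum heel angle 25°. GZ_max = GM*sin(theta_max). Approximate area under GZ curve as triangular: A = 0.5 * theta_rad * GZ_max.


Formula: GZ_max = GM * sin(theta); Area = 0.5 * theta_rad * GZ_max
Step 1 — GZ_max = 1.21 * sin(25°) = 1.21 * 0.422618 = 0.511368 m
Step 2 — theta_rad = 25 * pi/180 = 0.436332 rad
Step 3 — Area = 0.5 * 0.436332 * 0.511368 ≈ 0.11156 m·rad (5 s.f.)

0.11156 m·rad


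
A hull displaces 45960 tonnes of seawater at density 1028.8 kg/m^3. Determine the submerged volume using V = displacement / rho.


Formula: V = mass / rho
Step 1 — convert tonnes to kg: 45960 t * 1000 = 45960000 kg
Step 2 — V = 45960000 / 1028.8 ≈ 44673 m^3 (5 s.f.)

44673 m^3


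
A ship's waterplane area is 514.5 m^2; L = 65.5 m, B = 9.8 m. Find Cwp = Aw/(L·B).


Formula: Cwp = Aw / (L * B)
Step 1 — L * B = 65.5 * 9.8 = 641.9 m^2
Step 2 — Cwp = 514.5 / 641.9 ≈ 0.80153 (5 s.f.)

0.80153


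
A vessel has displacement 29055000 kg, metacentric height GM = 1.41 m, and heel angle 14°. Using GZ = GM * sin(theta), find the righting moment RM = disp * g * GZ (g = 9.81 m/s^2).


Formula: GZ = GM * sin(theta); RM = disp * g * GZ
Step 1 — GZ = 1.41 * sin(14°) = 1.41 * 0.241922 = 0.34111 m
Step 2 — RM = 29055000 * 9.81 * 0.34111 ≈ 97226000 N·m (5 s.f.)

97226000 N·m


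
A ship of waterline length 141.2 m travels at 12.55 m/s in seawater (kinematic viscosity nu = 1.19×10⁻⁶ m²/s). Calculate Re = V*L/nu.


Formula: Re = V * L / nu
Step 1 — V * L = 12.55 * 141.2 = 1772.06 m^2/s
Step 2 — Re = 1772.06 / 1.19e-6 = 1.49e+09

1.49e+09


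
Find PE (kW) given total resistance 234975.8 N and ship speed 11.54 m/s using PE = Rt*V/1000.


Formula: PE = Rt * V / 1000 (kW)
Step 1 — PE (W) = 234975.8 * 11.54 = 2711620.732 W
Step 2 — PE (kW) = 2711620.732 / 1000 ≈ 2711.6 kW (5 s.f.)

2711.6 kW


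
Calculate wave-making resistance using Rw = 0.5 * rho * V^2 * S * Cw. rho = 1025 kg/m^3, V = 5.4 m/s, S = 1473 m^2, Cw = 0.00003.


Formula: Rw = 0.5 * rho * V^2 * S * Cw
Step 1 — V^2 = 5.4^2 = 29.16
Step 2 — 0.5 * rho * V^2 = 0.5 * 1025 * 29.16 = 14944.5
Step 3 — Rw = 14944.5 * 1473 * 0.00003 ≈ 660.40 N (5 s.f.)

660.40 N


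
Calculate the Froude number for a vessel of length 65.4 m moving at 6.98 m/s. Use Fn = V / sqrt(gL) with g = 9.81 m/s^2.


Formula: Fn = V / sqrt(g * L)
Step 1 — g * L = 9.81 * 65.4 = 641.574
Step 2 — sqrt(g * L) = sqrt(641.574) = 25.329311
Step 3 — Fn = 6.98 / 25.329311 ≈ 0.27557 (5 s.f.)

0.27557


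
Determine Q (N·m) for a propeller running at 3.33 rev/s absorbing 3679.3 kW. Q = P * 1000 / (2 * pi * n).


Formula: Q = P_W / (2 * pi * n)
Step 1 — P_W = 3679.3 kW * 1000 = 3679300.0 W
Step 2 — 2 * pi * n = 2 * pi * 3.33 = 20.923007
Step 3 — Q = 3679300.0 / 20.923007 ≈ 175850 N·m (5 s.f.)

175850 N·m


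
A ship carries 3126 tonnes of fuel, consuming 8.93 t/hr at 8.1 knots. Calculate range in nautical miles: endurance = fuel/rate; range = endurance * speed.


Formula: endurance = fuel / rate; range = endurance * speed
Step 1 — endurance = 3126 / 8.93 = 350.056 hours
Step 2 — range = 350.056 * 8.1 ≈ 2835.5 nautical miles (5 s.f.)

2835.5 NM


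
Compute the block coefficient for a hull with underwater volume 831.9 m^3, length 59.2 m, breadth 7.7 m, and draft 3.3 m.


Formula: Cb = V / (L * B * T)
Step 1 — L * B * T = 59.2 * 7.7 * 3.3 = 1504.272 m^3
Step 2 — Cb = 831.9 / 1504.272 ≈ 0.55302 (5 s.f.)

0.55302


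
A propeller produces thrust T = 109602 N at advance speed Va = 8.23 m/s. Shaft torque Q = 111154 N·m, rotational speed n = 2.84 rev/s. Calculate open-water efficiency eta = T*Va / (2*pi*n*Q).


Formula: eta = T * Va / (2 * pi * n * Q)
Step 1 — numerator = T * Va = 109602 * 8.23 = 902024.46
Step 2 — 2 * pi * n = 2 * pi * 2.84 = 17.844246
Step 3 — denominator = 17.844246 * 111154 = 1983459.32
Step 4 — eta = 902024.46 / 1983459.32 ≈ 0.45477 (5 s.f.)

0.45477


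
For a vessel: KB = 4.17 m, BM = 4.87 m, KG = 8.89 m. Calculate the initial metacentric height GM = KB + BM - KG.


Formula: GM = KB + BM - KG
Step 1 — KM = KB + BM = 4.17 + 4.87 = 9.04 m
Step 2 — GM = KM - KG = 9.04 - 8.89 = 0.15 m

0.15 m


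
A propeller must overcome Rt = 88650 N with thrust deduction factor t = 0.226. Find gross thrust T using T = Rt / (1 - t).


Formula: T = Rt / (1 - t)
Step 1 — (1 - t) = 1 - 0.226 = 0.774
Step 2 — T = 88650 / 0.774 ≈ 114530 N (5 s.f.)

114530 N


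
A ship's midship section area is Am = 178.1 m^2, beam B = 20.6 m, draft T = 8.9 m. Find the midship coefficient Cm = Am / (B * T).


Formula: Cm = Am / (B * T)
Step 1 — B * T = 20.6 * 8.9 = 183.34 m^2
Step 2 — Cm = 178.1 / 183.34 ≈ 0.97142 (5 s.f.)

0.97142


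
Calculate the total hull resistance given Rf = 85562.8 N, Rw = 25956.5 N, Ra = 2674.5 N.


Formula: Rt = Rf + Rw + Ra
Substituting: Rt = 85562.8 + 25956.5 + 2674.5
Result: Rt = 114193.8 N

114193.8 N


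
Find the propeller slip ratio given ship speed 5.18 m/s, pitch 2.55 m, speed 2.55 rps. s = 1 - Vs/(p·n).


Formula: s = 1 - Vs / (p * n)
Step 1 — p * n = 2.55 * 2.55 = 6.5025
Step 2 — Vs / (p*n) = 5.18 / 6.5025 = 0.796617 (6 d.p.)
Step 3 — s = 1 - 0.796617 = 0.203383

0.203383


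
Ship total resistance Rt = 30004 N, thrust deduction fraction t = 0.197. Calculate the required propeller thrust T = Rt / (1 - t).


Formula: T = Rt / (1 - t)
Step 1 — (1 - t) = 1 - 0.197 = 0.803
Step 2 — T = 30004 / 0.803 ≈ 37365 N (5 s.f.)

37365 N


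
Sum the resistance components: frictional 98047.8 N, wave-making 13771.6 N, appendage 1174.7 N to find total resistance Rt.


Formula: Rt = Rf + Rw + Ra
Substituting: Rt = 98047.8 + 13771.6 + 1174.7
Result: Rt = 112994.1 N

112994.1 N


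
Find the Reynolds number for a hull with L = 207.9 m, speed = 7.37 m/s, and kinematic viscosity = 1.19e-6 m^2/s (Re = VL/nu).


Formula: Re = V * L / nu
Step 1 — V * L = 7.37 * 207.9 = 1532.223 m^2/s
Step 2 — Re = 1532.223 / 1.19e-6 = 1.29e+09

1.29e+09


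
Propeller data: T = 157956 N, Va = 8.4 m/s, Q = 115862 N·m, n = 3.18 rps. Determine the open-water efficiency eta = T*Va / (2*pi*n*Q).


Formula: eta = T * Va / (2 * pi * n * Q)
Step 1 — numerator = T * Va = 157956 * 8.4 = 1326830.4
Step 2 — 2 * pi * n = 2 * pi * 3.18 = 19.980529
Step 3 — denominator = 19.980529 * 115862 = 2314984.05
Step 4 — eta = 1326830.4 / 2314984.05 ≈ 0.57315 (5 s.f.)

0.57315


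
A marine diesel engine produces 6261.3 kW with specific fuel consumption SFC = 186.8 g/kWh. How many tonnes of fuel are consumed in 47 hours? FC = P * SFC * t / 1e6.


Formula: FC (tonnes) = P * SFC * t / 1,000,000
Step 1 — P * SFC * t = 6261.3 * 186.8 * 47 = 54971709.48 g
Step 2 — FC (tonnes) = 54971709.48 / 1,000,000 ≈ 54.972 tonnes (5 s.f.)

54.972 tonnes


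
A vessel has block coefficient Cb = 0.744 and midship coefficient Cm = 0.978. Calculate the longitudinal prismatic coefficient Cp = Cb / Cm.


Formula: Cp = Cb / Cm
Substituting: Cp = 0.744 / 0.978
Result: Cp ≈ 0.76074 (5 s.f.)

0.76074


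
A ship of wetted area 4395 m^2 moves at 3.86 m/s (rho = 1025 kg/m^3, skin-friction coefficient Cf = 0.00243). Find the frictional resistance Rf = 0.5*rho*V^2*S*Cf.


Formula: Rf = 0.5 * rho * V^2 * S * Cf
Step 1 — V^2 = 3.86^2 = 14.8996
Step 2 — 0.5 * rho * V^2 = 0.5 * 1025 * 14.8996 = 7636.045
Step 3 — Rf = 7636.045 * 4395 * 0.00243 ≈ 81552 N (5 s.f.)

81552 N


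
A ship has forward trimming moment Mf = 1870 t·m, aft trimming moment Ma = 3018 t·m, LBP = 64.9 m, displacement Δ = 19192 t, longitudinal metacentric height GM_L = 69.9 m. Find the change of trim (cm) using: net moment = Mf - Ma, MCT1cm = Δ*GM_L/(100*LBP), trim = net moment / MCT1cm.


Formula: net trimming moment = Mf - Ma; MCT1cm = Δ*GM_L/(100*LBP); trim = net moment / MCT1cm
Step 1 — net trimming moment = 1870 - 3018 = -1148 t·m
Step 2 — MCT1cm = 19192 * 69.9 / (100 * 64.9) = 206.7058 t·m/cm
Step 3 — trim = -1148 / 206.7058 ≈ -5.5538 cm (5 s.f.)

-5.5538 cm


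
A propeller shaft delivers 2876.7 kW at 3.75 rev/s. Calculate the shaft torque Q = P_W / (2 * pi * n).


Formula: Q = P_W / (2 * pi * n)
Step 1 — P_W = 2876.7 kW * 1000 = 2876700.0 W
Step 2 — 2 * pi * n = 2 * pi * 3.75 = 23.561945
Step 3 — Q = 2876700.0 / 23.561945 ≈ 122090 N·m (5 s.f.)

122090 N·m


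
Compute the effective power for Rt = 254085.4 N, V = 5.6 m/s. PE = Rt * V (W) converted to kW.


Formula: PE = Rt * V / 1000 (kW)
Step 1 — PE (W) = 254085.4 * 5.6 = 1422878.24 W
Step 2 — PE (kW) = 1422878.24 / 1000 ≈ 1422.9 kW (5 s.f.)

1422.9 kW


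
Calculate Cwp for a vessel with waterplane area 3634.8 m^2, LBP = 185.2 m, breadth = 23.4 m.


Formula: Cwp = Aw / (L * B)
Step 1 — L * B = 185.2 * 23.4 = 4333.68 m^2
Step 2 — Cwp = 3634.8 / 4333.68 ≈ 0.83873 (5 s.f.)

0.83873


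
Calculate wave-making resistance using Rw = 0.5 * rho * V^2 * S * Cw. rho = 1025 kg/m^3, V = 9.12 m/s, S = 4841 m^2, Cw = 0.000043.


Formula: Rw = 0.5 * rho * V^2 * S * Cw
Step 1 — V^2 = 9.12^2 = 83.1744
Step 2 — 0.5 * rho * V^2 = 0.5 * 1025 * 83.1744 = 42626.88
Step 3 — Rw = 42626.88 * 4841 * 0.000043 ≈ 8873.3 N (5 s.f.)

8873.3 N


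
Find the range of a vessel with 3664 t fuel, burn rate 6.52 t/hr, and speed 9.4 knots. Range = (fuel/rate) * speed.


Formula: endurance = fuel / rate; range = endurance * speed
Step 1 — endurance = 3664 / 6.52 = 561.9632 hours
Step 2 — range = 561.9632 * 9.4 ≈ 5282.5 nautical miles (5 s.f.)

5282.5 NM


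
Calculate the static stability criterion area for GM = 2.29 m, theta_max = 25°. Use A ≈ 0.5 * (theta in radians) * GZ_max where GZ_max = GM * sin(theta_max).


Formula: GZ_max = GM * sin(theta); Area = 0.5 * theta_rad * GZ_max
Step 1 — GZ_max = 2.29 * sin(25°) = 2.29 * 0.422618 = 0.967795 m
Step 2 — theta_rad = 25 * pi/180 = 0.436332 rad
Step 3 — Area = 0.5 * 0.436332 * 0.967795 ≈ 0.21114 m·rad (5 s.f.)

0.21114 m·rad


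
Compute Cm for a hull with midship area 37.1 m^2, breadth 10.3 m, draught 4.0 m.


Formula: Cm = Am / (B * T)
Step 1 — B * T = 10.3 * 4.0 = 41.2 m^2
Step 2 — Cm = 37.1 / 41.2 ≈ 0.90049 (5 s.f.)

0.90049


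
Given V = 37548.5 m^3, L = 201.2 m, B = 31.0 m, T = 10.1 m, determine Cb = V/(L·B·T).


Formula: Cb = V / (L * B * T)
Step 1 — L * B * T = 201.2 * 31.0 * 10.1 = 62995.72 m^3
Step 2 — Cb = 37548.5 / 62995.72 ≈ 0.59605 (5 s.f.)

0.59605


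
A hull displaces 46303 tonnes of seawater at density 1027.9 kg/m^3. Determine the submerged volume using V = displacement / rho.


Formula: V = mass / rho
Step 1 — convert tonnes to kg: 46303 t * 1000 = 46303000 kg
Step 2 — V = 46303000 / 1027.9 ≈ 45046 m^3 (5 s.f.)

45046 m^3


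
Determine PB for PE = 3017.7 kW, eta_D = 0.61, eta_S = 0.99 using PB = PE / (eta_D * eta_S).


Formula: PB = PE / (eta_D * eta_S)
Step 1 — combined efficiency = eta_D * eta_S = 0.61 * 0.99 = 0.6039
Step 2 — PB = 3017.7 / 0.6039 ≈ 4997.0 kW (5 s.f.)

4997.0 kW


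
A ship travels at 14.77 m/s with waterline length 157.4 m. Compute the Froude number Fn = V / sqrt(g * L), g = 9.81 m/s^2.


Formula: Fn = V / sqrt(g * L)
Step 1 — g * L = 9.81 * 157.4 = 1544.094
Step 2 — sqrt(g * L) = sqrt(1544.094) = 39.294962
Step 3 — Fn = 14.77 / 39.294962 ≈ 0.37588 (5 s.f.)

0.37588


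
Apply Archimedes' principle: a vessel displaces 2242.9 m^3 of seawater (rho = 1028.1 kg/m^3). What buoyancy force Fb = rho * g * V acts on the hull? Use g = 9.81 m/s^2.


Formula: Fb = rho * g * V
Substituting: Fb = 1028.1 * 9.81 * 2242.9
Intermediate: 1028.1 * 9.81 = 10085.661
Result: Fb = 10085.661 * 2242.9 ≈ 22621000 N (5 s.f.)

22621000 N


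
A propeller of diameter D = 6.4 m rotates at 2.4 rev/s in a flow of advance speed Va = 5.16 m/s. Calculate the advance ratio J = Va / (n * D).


Formula: J = Va / (n * D)
Step 1 — n * D = 2.4 * 6.4 = 15.36
Step 2 — J = 5.16 / 15.36 ≈ 0.33594 (5 s.f.)

0.33594


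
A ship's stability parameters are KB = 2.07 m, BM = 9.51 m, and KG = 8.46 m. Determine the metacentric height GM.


Formula: GM = KB + BM - KG
Step 1 — KM = KB + BM = 2.07 + 9.51 = 11.58 m
Step 2 — GM = KM - KG = 11.58 - 8.46 = 3.12 m

3.12 m


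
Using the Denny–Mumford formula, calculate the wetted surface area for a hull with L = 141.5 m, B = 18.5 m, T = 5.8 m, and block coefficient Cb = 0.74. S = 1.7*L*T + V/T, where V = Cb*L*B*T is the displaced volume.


Formula: S = 1.7*L*T + V/T with V = Cb*L*B*T, i.e. S = L * (1.7*T + Cb*B)
Step 1 — 1.7*T = 1.7 * 5.8 = 9.86 m
Step 2 — Cb*B = 0.74 * 18.5 = 13.69 m
Step 3 — 1.7*T + Cb*B = 9.86 + 13.69 = 23.55 m
Step 4 — S = 141.5 * 23.55 ≈ 3332.3 m^2 (5 s.f.)

3332.3 m^2


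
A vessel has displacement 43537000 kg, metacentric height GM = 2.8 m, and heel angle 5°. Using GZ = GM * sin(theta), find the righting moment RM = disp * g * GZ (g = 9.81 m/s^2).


Formula: GZ = GM * sin(theta); RM = disp * g * GZ
Step 1 — GZ = 2.8 * sin(5°) = 2.8 * 0.087156 = 0.244037 m
Step 2 — RM = 43537000 * 9.81 * 0.244037 ≈ 104230000 N·m (5 s.f.)

104230000 N·m


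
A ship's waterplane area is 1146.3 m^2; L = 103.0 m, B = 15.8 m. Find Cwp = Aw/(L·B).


Formula: Cwp = Aw / (L * B)
Step 1 — L * B = 103.0 * 15.8 = 1627.4 m^2
Step 2 — Cwp = 1146.3 / 1627.4 ≈ 0.70438 (5 s.f.)

0.70438


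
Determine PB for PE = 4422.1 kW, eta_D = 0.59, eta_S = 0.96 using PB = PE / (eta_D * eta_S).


Formula: PB = PE / (eta_D * eta_S)
Step 1 — combined efficiency = eta_D * eta_S = 0.59 * 0.96 = 0.5664
Step 2 — PB = 4422.1 / 0.5664 ≈ 7807.4 kW (5 s.f.)

7807.4 kW


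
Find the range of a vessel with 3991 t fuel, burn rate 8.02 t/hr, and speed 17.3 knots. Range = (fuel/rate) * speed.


Formula: endurance = fuel / rate; range = endurance * speed
Step 1 — endurance = 3991 / 8.02 = 497.6309 hours
Step 2 — range = 497.6309 * 17.3 ≈ 8609.0 nautical miles (5 s.f.)

8609.0 NM


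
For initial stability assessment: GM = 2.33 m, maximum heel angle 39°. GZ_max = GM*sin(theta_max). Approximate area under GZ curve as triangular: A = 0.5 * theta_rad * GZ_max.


Formula: GZ_max = GM * sin(theta); Area = 0.5 * theta_rad * GZ_max
Step 1 — GZ_max = 2.33 * sin(39°) = 2.33 * 0.62932 = 1.466316 m
Step 2 — theta_rad = 39 * pi/180 = 0.680678 rad
Step 3 — Area = 0.5 * 0.680678 * 1.466316 ≈ 0.49904 m·rad (5 s.f.)

0.49904 m·rad


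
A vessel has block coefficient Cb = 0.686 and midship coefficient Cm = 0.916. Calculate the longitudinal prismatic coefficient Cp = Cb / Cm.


Formula: Cp = Cb / Cm
Substituting: Cp = 0.686 / 0.916
Result: Cp ≈ 0.74891 (5 s.f.)

0.74891


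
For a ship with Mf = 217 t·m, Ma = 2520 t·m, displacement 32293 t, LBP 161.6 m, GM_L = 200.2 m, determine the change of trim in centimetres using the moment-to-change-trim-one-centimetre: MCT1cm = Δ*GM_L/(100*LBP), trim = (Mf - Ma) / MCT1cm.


Formula: net trimming moment = Mf - Ma; MCT1cm = Δ*GM_L/(100*LBP); trim = net moment / MCT1cm
Step 1 — net trimming moment = 217 - 2520 = -2303 t·m
Step 2 — MCT1cm = 32293 * 200.2 / (100 * 161.6) = 400.0655 t·m/cm
Step 3 — trim = -2303 / 400.0655 ≈ -5.7566 cm (5 s.f.)

-5.7566 cm


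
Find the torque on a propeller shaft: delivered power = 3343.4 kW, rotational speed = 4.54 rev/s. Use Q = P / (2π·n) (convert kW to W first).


Formula: Q = P_W / (2 * pi * n)
Step 1 — P_W = 3343.4 kW * 1000 = 3343400.0 W
Step 2 — 2 * pi * n = 2 * pi * 4.54 = 28.525661
Step 3 — Q = 3343400.0 / 28.525661 ≈ 117210 N·m (5 s.f.)

117210 N·m


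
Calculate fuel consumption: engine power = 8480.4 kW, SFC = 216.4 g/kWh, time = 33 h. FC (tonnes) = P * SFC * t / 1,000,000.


Formula: FC (tonnes) = P * SFC * t / 1,000,000
Step 1 — P * SFC * t = 8480.4 * 216.4 * 33 = 60560232.48 g
Step 2 — FC (tonnes) = 60560232.48 / 1,000,000 ≈ 60.560 tonnes (5 s.f.)

60.560 tonnes


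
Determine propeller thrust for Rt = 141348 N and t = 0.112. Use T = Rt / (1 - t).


Formula: T = Rt / (1 - t)
Step 1 — (1 - t) = 1 - 0.112 = 0.888
Step 2 — T = 141348 / 0.888 ≈ 159180 N (5 s.f.)

159180 N


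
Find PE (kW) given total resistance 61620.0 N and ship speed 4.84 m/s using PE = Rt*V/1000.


Formula: PE = Rt * V / 1000 (kW)
Step 1 — PE (W) = 61620.0 * 4.84 = 298240.8 W
Step 2 — PE (kW) = 298240.8 / 1000 ≈ 298.24 kW (5 s.f.)

298.24 kW


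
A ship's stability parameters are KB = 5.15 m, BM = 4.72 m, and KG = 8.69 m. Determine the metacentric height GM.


Formula: GM = KB + BM - KG
Step 1 — KM = KB + BM = 5.15 + 4.72 = 9.87 m
Step 2 — GM = KM - KG = 9.87 - 8.69 = 1.18 m

1.18 m


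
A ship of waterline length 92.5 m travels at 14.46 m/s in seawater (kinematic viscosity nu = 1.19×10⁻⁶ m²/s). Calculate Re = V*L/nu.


Formula: Re = V * L / nu
Step 1 — V * L = 14.46 * 92.5 = 1337.55 m^2/s
Step 2 — Re = 1337.55 / 1.19e-6 = 1.12e+09

1.12e+09


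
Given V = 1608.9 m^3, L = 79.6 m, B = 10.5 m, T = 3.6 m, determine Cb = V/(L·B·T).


Formula: Cb = V / (L * B * T)
Step 1 — L * B * T = 79.6 * 10.5 * 3.6 = 3008.88 m^3
Step 2 — Cb = 1608.9 / 3008.88 ≈ 0.53472 (5 s.f.)

0.53472


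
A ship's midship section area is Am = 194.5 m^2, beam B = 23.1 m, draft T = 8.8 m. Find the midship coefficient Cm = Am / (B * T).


Formula: Cm = Am / (B * T)
Step 1 — B * T = 23.1 * 8.8 = 203.28 m^2
Step 2 — Cm = 194.5 / 203.28 ≈ 0.95681 (5 s.f.)

0.95681


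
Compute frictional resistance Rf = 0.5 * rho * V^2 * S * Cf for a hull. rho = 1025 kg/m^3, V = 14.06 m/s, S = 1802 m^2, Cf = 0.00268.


Formula: Rf = 0.5 * rho * V^2 * S * Cf
Step 1 — V^2 = 14.06^2 = 197.6836
Step 2 — 0.5 * rho * V^2 = 0.5 * 1025 * 197.6836 = 101312.845
Step 3 — Rf = 101312.845 * 1802 * 0.00268 ≈ 489280 N (5 s.f.)

489280 N


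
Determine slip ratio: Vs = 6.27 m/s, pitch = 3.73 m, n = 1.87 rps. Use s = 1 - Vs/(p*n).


Formula: s = 1 - Vs / (p * n)
Step 1 — p * n = 3.73 * 1.87 = 6.9751
Step 2 — Vs / (p*n) = 6.27 / 6.9751 = 0.898912 (6 d.p.)
Step 3 — s = 1 - 0.898912 = 0.101088

0.101088


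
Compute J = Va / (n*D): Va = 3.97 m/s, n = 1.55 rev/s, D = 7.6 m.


Formula: J = Va / (n * D)
Step 1 — n * D = 1.55 * 7.6 = 11.78
Step 2 — J = 3.97 / 11.78 ≈ 0.33701 (5 s.f.)

0.33701


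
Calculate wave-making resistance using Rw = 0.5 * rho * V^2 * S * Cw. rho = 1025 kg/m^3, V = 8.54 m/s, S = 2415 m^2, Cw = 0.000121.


Formula: Rw = 0.5 * rho * V^2 * S * Cw
Step 1 — V^2 = 8.54^2 = 72.9316
Step 2 — 0.5 * rho * V^2 = 0.5 * 1025 * 72.9316 = 37377.445
Step 3 — Rw = 37377.445 * 2415 * 0.000121 ≈ 10922 N (5 s.f.)

10922 N


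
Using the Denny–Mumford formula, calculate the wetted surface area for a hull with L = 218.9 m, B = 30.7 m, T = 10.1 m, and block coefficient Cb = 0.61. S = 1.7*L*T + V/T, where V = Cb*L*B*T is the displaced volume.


Formula: S = 1.7*L*T + V/T with V = Cb*L*B*T, i.e. S = L * (1.7*T + Cb*B)
Step 1 — 1.7*T = 1.7 * 10.1 = 17.17 m
Step 2 — Cb*B = 0.61 * 30.7 = 18.727 m
Step 3 — 1.7*T + Cb*B = 17.17 + 18.727 = 35.897 m
Step 4 — S = 218.9 * 35.897 ≈ 7857.9 m^2 (5 s.f.)

7857.9 m^2
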